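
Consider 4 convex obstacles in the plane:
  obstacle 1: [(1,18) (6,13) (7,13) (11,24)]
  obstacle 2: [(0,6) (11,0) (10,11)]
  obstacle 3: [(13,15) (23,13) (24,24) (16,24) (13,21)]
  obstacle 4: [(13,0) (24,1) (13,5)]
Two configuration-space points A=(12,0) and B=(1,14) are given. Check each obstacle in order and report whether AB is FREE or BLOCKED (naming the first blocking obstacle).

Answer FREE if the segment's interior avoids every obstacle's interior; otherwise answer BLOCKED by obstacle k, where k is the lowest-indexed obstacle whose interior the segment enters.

Obstacle 1 [(1,18) (6,13) (7,13) (11,24)]:
  edge (1,18)–(6,13): clear
  edge (6,13)–(7,13): clear
  edge (7,13)–(11,24): clear
  edge (11,24)–(1,18): clear
  midpoint (13/2,7) outside
  → clear
Obstacle 2 [(0,6) (11,0) (10,11)]:
  edge (0,6)–(11,0): clear
  edge (11,0)–(10,11): crosses AB
  edge (10,11)–(0,6): crosses AB
  → BLOCKED
Obstacle 3 [(13,15) (23,13) (24,24) (16,24) (13,21)]:
  edge (13,15)–(23,13): clear
  edge (23,13)–(24,24): clear
  edge (24,24)–(16,24): clear
  edge (16,24)–(13,21): clear
  edge (13,21)–(13,15): clear
  midpoint (13/2,7) outside
  → clear
Obstacle 4 [(13,0) (24,1) (13,5)]:
  edge (13,0)–(24,1): clear
  edge (24,1)–(13,5): clear
  edge (13,5)–(13,0): clear
  midpoint (13/2,7) outside
  → clear

BLOCKED by obstacle 2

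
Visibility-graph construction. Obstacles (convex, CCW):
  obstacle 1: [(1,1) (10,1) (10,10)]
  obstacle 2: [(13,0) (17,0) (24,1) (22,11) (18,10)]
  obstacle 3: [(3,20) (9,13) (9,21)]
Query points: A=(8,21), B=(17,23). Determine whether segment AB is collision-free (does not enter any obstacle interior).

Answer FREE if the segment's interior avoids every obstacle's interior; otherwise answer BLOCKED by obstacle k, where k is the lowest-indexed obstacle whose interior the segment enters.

FREE

Obstacle 1 [(1,1) (10,1) (10,10)]:
  edge (1,1)–(10,1): clear
  edge (10,1)–(10,10): clear
  edge (10,10)–(1,1): clear
  midpoint (25/2,22) outside
  → clear
Obstacle 2 [(13,0) (17,0) (24,1) (22,11) (18,10)]:
  edge (13,0)–(17,0): clear
  edge (17,0)–(24,1): clear
  edge (24,1)–(22,11): clear
  edge (22,11)–(18,10): clear
  edge (18,10)–(13,0): clear
  midpoint (25/2,22) outside
  → clear
Obstacle 3 [(3,20) (9,13) (9,21)]:
  edge (3,20)–(9,13): clear
  edge (9,13)–(9,21): clear
  edge (9,21)–(3,20): clear
  midpoint (25/2,22) outside
  → clear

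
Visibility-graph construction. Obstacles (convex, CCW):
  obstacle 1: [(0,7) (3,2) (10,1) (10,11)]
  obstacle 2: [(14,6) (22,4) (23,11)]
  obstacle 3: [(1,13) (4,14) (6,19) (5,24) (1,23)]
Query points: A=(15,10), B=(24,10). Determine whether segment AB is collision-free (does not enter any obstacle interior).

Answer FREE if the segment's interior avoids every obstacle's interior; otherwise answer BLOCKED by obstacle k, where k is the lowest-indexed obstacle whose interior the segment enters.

Obstacle 1 [(0,7) (3,2) (10,1) (10,11)]:
  edge (0,7)–(3,2): clear
  edge (3,2)–(10,1): clear
  edge (10,1)–(10,11): clear
  edge (10,11)–(0,7): clear
  midpoint (39/2,10) outside
  → clear
Obstacle 2 [(14,6) (22,4) (23,11)]:
  edge (14,6)–(22,4): clear
  edge (22,4)–(23,11): crosses AB
  edge (23,11)–(14,6): crosses AB
  → BLOCKED
Obstacle 3 [(1,13) (4,14) (6,19) (5,24) (1,23)]:
  edge (1,13)–(4,14): clear
  edge (4,14)–(6,19): clear
  edge (6,19)–(5,24): clear
  edge (5,24)–(1,23): clear
  edge (1,23)–(1,13): clear
  midpoint (39/2,10) outside
  → clear

BLOCKED by obstacle 2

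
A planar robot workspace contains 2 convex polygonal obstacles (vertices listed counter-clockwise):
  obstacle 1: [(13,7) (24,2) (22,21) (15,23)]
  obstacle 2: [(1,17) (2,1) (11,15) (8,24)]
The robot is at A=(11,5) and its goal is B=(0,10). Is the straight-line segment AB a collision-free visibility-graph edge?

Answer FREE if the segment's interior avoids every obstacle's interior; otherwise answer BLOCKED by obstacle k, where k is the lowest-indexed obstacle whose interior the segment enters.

Obstacle 1 [(13,7) (24,2) (22,21) (15,23)]:
  edge (13,7)–(24,2): clear
  edge (24,2)–(22,21): clear
  edge (22,21)–(15,23): clear
  edge (15,23)–(13,7): clear
  midpoint (11/2,15/2) outside
  → clear
Obstacle 2 [(1,17) (2,1) (11,15) (8,24)]:
  edge (1,17)–(2,1): crosses AB
  edge (2,1)–(11,15): crosses AB
  edge (11,15)–(8,24): clear
  edge (8,24)–(1,17): clear
  → BLOCKED

BLOCKED by obstacle 2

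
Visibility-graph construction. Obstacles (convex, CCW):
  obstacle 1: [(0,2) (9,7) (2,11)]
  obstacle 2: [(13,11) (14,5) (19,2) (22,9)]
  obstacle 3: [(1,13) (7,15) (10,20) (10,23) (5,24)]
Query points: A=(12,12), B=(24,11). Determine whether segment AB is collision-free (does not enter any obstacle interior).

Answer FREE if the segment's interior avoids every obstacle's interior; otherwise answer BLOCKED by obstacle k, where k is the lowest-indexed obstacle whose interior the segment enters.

FREE

Obstacle 1 [(0,2) (9,7) (2,11)]:
  edge (0,2)–(9,7): clear
  edge (9,7)–(2,11): clear
  edge (2,11)–(0,2): clear
  midpoint (18,23/2) outside
  → clear
Obstacle 2 [(13,11) (14,5) (19,2) (22,9)]:
  edge (13,11)–(14,5): clear
  edge (14,5)–(19,2): clear
  edge (19,2)–(22,9): clear
  edge (22,9)–(13,11): clear
  midpoint (18,23/2) outside
  → clear
Obstacle 3 [(1,13) (7,15) (10,20) (10,23) (5,24)]:
  edge (1,13)–(7,15): clear
  edge (7,15)–(10,20): clear
  edge (10,20)–(10,23): clear
  edge (10,23)–(5,24): clear
  edge (5,24)–(1,13): clear
  midpoint (18,23/2) outside
  → clear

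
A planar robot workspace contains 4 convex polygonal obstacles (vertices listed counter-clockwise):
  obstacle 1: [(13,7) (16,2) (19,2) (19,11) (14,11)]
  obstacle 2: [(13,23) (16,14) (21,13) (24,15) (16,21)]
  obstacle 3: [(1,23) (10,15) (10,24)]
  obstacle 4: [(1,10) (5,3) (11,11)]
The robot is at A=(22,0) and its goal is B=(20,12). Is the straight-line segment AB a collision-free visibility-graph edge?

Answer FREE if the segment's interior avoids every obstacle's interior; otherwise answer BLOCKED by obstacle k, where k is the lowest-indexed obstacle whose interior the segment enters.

Obstacle 1 [(13,7) (16,2) (19,2) (19,11) (14,11)]:
  edge (13,7)–(16,2): clear
  edge (16,2)–(19,2): clear
  edge (19,2)–(19,11): clear
  edge (19,11)–(14,11): clear
  edge (14,11)–(13,7): clear
  midpoint (21,6) outside
  → clear
Obstacle 2 [(13,23) (16,14) (21,13) (24,15) (16,21)]:
  edge (13,23)–(16,14): clear
  edge (16,14)–(21,13): clear
  edge (21,13)–(24,15): clear
  edge (24,15)–(16,21): clear
  edge (16,21)–(13,23): clear
  midpoint (21,6) outside
  → clear
Obstacle 3 [(1,23) (10,15) (10,24)]:
  edge (1,23)–(10,15): clear
  edge (10,15)–(10,24): clear
  edge (10,24)–(1,23): clear
  midpoint (21,6) outside
  → clear
Obstacle 4 [(1,10) (5,3) (11,11)]:
  edge (1,10)–(5,3): clear
  edge (5,3)–(11,11): clear
  edge (11,11)–(1,10): clear
  midpoint (21,6) outside
  → clear

FREE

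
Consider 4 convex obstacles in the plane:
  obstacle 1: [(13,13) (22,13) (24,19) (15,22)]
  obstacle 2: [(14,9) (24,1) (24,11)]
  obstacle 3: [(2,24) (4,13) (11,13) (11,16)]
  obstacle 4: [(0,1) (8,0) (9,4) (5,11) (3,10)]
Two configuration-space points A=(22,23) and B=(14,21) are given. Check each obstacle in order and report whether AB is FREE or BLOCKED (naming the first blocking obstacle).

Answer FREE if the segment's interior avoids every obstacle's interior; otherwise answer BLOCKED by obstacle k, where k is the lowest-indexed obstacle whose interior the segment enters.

Obstacle 1 [(13,13) (22,13) (24,19) (15,22)]:
  edge (13,13)–(22,13): clear
  edge (22,13)–(24,19): clear
  edge (24,19)–(15,22): crosses AB
  edge (15,22)–(13,13): crosses AB
  → BLOCKED
Obstacle 2 [(14,9) (24,1) (24,11)]:
  edge (14,9)–(24,1): clear
  edge (24,1)–(24,11): clear
  edge (24,11)–(14,9): clear
  midpoint (18,22) outside
  → clear
Obstacle 3 [(2,24) (4,13) (11,13) (11,16)]:
  edge (2,24)–(4,13): clear
  edge (4,13)–(11,13): clear
  edge (11,13)–(11,16): clear
  edge (11,16)–(2,24): clear
  midpoint (18,22) outside
  → clear
Obstacle 4 [(0,1) (8,0) (9,4) (5,11) (3,10)]:
  edge (0,1)–(8,0): clear
  edge (8,0)–(9,4): clear
  edge (9,4)–(5,11): clear
  edge (5,11)–(3,10): clear
  edge (3,10)–(0,1): clear
  midpoint (18,22) outside
  → clear

BLOCKED by obstacle 1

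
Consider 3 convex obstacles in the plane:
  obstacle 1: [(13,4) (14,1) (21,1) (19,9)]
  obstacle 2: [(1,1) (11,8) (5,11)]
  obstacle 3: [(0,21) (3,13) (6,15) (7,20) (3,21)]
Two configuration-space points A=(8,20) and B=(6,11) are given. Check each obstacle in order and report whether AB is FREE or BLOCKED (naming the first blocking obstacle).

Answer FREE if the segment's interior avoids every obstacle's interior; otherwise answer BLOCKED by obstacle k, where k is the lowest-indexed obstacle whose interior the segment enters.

FREE

Obstacle 1 [(13,4) (14,1) (21,1) (19,9)]:
  edge (13,4)–(14,1): clear
  edge (14,1)–(21,1): clear
  edge (21,1)–(19,9): clear
  edge (19,9)–(13,4): clear
  midpoint (7,31/2) outside
  → clear
Obstacle 2 [(1,1) (11,8) (5,11)]:
  edge (1,1)–(11,8): clear
  edge (11,8)–(5,11): clear
  edge (5,11)–(1,1): clear
  midpoint (7,31/2) outside
  → clear
Obstacle 3 [(0,21) (3,13) (6,15) (7,20) (3,21)]:
  edge (0,21)–(3,13): clear
  edge (3,13)–(6,15): clear
  edge (6,15)–(7,20): clear
  edge (7,20)–(3,21): clear
  edge (3,21)–(0,21): clear
  midpoint (7,31/2) outside
  → clear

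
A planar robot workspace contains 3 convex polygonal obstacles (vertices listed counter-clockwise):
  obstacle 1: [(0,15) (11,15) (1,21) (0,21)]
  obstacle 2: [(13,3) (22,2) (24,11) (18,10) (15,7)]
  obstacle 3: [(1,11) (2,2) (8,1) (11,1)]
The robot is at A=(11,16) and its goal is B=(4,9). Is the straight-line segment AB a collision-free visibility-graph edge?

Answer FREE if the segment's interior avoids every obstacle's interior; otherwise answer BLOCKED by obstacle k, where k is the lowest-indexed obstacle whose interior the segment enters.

BLOCKED by obstacle 1

Obstacle 1 [(0,15) (11,15) (1,21) (0,21)]:
  edge (0,15)–(11,15): crosses AB
  edge (11,15)–(1,21): crosses AB
  edge (1,21)–(0,21): clear
  edge (0,21)–(0,15): clear
  → BLOCKED
Obstacle 2 [(13,3) (22,2) (24,11) (18,10) (15,7)]:
  edge (13,3)–(22,2): clear
  edge (22,2)–(24,11): clear
  edge (24,11)–(18,10): clear
  edge (18,10)–(15,7): clear
  edge (15,7)–(13,3): clear
  midpoint (15/2,25/2) outside
  → clear
Obstacle 3 [(1,11) (2,2) (8,1) (11,1)]:
  edge (1,11)–(2,2): clear
  edge (2,2)–(8,1): clear
  edge (8,1)–(11,1): clear
  edge (11,1)–(1,11): clear
  midpoint (15/2,25/2) outside
  → clear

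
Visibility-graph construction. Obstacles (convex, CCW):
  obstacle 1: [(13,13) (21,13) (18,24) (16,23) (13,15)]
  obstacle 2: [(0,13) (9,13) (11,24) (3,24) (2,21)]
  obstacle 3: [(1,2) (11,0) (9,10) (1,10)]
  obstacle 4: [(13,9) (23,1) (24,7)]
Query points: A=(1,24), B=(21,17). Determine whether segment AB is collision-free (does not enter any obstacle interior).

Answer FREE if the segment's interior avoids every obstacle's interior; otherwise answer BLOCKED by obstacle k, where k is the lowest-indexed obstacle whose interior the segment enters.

Obstacle 1 [(13,13) (21,13) (18,24) (16,23) (13,15)]:
  edge (13,13)–(21,13): clear
  edge (21,13)–(18,24): crosses AB
  edge (18,24)–(16,23): clear
  edge (16,23)–(13,15): crosses AB
  edge (13,15)–(13,13): clear
  → BLOCKED
Obstacle 2 [(0,13) (9,13) (11,24) (3,24) (2,21)]:
  edge (0,13)–(9,13): clear
  edge (9,13)–(11,24): crosses AB
  edge (11,24)–(3,24): clear
  edge (3,24)–(2,21): crosses AB
  edge (2,21)–(0,13): clear
  → BLOCKED
Obstacle 3 [(1,2) (11,0) (9,10) (1,10)]:
  edge (1,2)–(11,0): clear
  edge (11,0)–(9,10): clear
  edge (9,10)–(1,10): clear
  edge (1,10)–(1,2): clear
  midpoint (11,41/2) outside
  → clear
Obstacle 4 [(13,9) (23,1) (24,7)]:
  edge (13,9)–(23,1): clear
  edge (23,1)–(24,7): clear
  edge (24,7)–(13,9): clear
  midpoint (11,41/2) outside
  → clear

BLOCKED by obstacle 1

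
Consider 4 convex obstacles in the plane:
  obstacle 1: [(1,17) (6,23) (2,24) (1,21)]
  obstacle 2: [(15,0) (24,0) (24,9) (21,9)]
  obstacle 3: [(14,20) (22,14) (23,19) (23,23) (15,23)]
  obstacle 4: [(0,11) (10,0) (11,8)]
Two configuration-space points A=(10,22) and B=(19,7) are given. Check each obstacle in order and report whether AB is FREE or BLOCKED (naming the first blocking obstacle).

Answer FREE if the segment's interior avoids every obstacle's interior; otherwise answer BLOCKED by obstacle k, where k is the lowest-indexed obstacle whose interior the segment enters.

Obstacle 1 [(1,17) (6,23) (2,24) (1,21)]:
  edge (1,17)–(6,23): clear
  edge (6,23)–(2,24): clear
  edge (2,24)–(1,21): clear
  edge (1,21)–(1,17): clear
  midpoint (29/2,29/2) outside
  → clear
Obstacle 2 [(15,0) (24,0) (24,9) (21,9)]:
  edge (15,0)–(24,0): clear
  edge (24,0)–(24,9): clear
  edge (24,9)–(21,9): clear
  edge (21,9)–(15,0): clear
  midpoint (29/2,29/2) outside
  → clear
Obstacle 3 [(14,20) (22,14) (23,19) (23,23) (15,23)]:
  edge (14,20)–(22,14): clear
  edge (22,14)–(23,19): clear
  edge (23,19)–(23,23): clear
  edge (23,23)–(15,23): clear
  edge (15,23)–(14,20): clear
  midpoint (29/2,29/2) outside
  → clear
Obstacle 4 [(0,11) (10,0) (11,8)]:
  edge (0,11)–(10,0): clear
  edge (10,0)–(11,8): clear
  edge (11,8)–(0,11): clear
  midpoint (29/2,29/2) outside
  → clear

FREE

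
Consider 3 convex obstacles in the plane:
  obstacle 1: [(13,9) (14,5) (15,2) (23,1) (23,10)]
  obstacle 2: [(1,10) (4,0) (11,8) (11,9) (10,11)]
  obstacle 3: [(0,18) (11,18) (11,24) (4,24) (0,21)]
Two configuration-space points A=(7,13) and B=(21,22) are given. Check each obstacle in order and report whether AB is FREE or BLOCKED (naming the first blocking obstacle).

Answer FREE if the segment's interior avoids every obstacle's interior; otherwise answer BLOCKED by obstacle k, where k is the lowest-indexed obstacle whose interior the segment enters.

FREE

Obstacle 1 [(13,9) (14,5) (15,2) (23,1) (23,10)]:
  edge (13,9)–(14,5): clear
  edge (14,5)–(15,2): clear
  edge (15,2)–(23,1): clear
  edge (23,1)–(23,10): clear
  edge (23,10)–(13,9): clear
  midpoint (14,35/2) outside
  → clear
Obstacle 2 [(1,10) (4,0) (11,8) (11,9) (10,11)]:
  edge (1,10)–(4,0): clear
  edge (4,0)–(11,8): clear
  edge (11,8)–(11,9): clear
  edge (11,9)–(10,11): clear
  edge (10,11)–(1,10): clear
  midpoint (14,35/2) outside
  → clear
Obstacle 3 [(0,18) (11,18) (11,24) (4,24) (0,21)]:
  edge (0,18)–(11,18): clear
  edge (11,18)–(11,24): clear
  edge (11,24)–(4,24): clear
  edge (4,24)–(0,21): clear
  edge (0,21)–(0,18): clear
  midpoint (14,35/2) outside
  → clear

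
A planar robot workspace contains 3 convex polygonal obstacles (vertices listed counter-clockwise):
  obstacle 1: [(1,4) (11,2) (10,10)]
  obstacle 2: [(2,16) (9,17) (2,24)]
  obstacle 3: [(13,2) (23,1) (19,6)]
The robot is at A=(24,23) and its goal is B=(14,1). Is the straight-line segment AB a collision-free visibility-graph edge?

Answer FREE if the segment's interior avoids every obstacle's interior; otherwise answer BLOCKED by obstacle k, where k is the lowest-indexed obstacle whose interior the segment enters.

Obstacle 1 [(1,4) (11,2) (10,10)]:
  edge (1,4)–(11,2): clear
  edge (11,2)–(10,10): clear
  edge (10,10)–(1,4): clear
  midpoint (19,12) outside
  → clear
Obstacle 2 [(2,16) (9,17) (2,24)]:
  edge (2,16)–(9,17): clear
  edge (9,17)–(2,24): clear
  edge (2,24)–(2,16): clear
  midpoint (19,12) outside
  → clear
Obstacle 3 [(13,2) (23,1) (19,6)]:
  edge (13,2)–(23,1): crosses AB
  edge (23,1)–(19,6): clear
  edge (19,6)–(13,2): crosses AB
  → BLOCKED

BLOCKED by obstacle 3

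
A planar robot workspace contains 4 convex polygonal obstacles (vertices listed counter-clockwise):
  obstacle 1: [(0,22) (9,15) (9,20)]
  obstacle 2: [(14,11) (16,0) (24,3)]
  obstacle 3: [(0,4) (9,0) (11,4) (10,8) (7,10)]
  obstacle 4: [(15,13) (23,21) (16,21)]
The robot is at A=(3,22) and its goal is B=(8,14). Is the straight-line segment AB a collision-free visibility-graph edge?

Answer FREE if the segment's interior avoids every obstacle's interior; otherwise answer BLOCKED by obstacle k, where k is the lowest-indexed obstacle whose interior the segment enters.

BLOCKED by obstacle 1

Obstacle 1 [(0,22) (9,15) (9,20)]:
  edge (0,22)–(9,15): crosses AB
  edge (9,15)–(9,20): clear
  edge (9,20)–(0,22): crosses AB
  → BLOCKED
Obstacle 2 [(14,11) (16,0) (24,3)]:
  edge (14,11)–(16,0): clear
  edge (16,0)–(24,3): clear
  edge (24,3)–(14,11): clear
  midpoint (11/2,18) outside
  → clear
Obstacle 3 [(0,4) (9,0) (11,4) (10,8) (7,10)]:
  edge (0,4)–(9,0): clear
  edge (9,0)–(11,4): clear
  edge (11,4)–(10,8): clear
  edge (10,8)–(7,10): clear
  edge (7,10)–(0,4): clear
  midpoint (11/2,18) outside
  → clear
Obstacle 4 [(15,13) (23,21) (16,21)]:
  edge (15,13)–(23,21): clear
  edge (23,21)–(16,21): clear
  edge (16,21)–(15,13): clear
  midpoint (11/2,18) outside
  → clear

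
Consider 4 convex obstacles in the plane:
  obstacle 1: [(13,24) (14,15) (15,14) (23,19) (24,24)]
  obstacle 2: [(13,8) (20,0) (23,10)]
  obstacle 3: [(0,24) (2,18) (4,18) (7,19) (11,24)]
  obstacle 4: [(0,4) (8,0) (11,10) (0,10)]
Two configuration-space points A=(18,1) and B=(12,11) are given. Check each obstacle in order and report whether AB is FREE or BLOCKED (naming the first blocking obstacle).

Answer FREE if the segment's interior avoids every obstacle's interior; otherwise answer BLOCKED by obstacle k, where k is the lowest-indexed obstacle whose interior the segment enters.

Obstacle 1 [(13,24) (14,15) (15,14) (23,19) (24,24)]:
  edge (13,24)–(14,15): clear
  edge (14,15)–(15,14): clear
  edge (15,14)–(23,19): clear
  edge (23,19)–(24,24): clear
  edge (24,24)–(13,24): clear
  midpoint (15,6) outside
  → clear
Obstacle 2 [(13,8) (20,0) (23,10)]:
  edge (13,8)–(20,0): crosses AB
  edge (20,0)–(23,10): clear
  edge (23,10)–(13,8): crosses AB
  → BLOCKED
Obstacle 3 [(0,24) (2,18) (4,18) (7,19) (11,24)]:
  edge (0,24)–(2,18): clear
  edge (2,18)–(4,18): clear
  edge (4,18)–(7,19): clear
  edge (7,19)–(11,24): clear
  edge (11,24)–(0,24): clear
  midpoint (15,6) outside
  → clear
Obstacle 4 [(0,4) (8,0) (11,10) (0,10)]:
  edge (0,4)–(8,0): clear
  edge (8,0)–(11,10): clear
  edge (11,10)–(0,10): clear
  edge (0,10)–(0,4): clear
  midpoint (15,6) outside
  → clear

BLOCKED by obstacle 2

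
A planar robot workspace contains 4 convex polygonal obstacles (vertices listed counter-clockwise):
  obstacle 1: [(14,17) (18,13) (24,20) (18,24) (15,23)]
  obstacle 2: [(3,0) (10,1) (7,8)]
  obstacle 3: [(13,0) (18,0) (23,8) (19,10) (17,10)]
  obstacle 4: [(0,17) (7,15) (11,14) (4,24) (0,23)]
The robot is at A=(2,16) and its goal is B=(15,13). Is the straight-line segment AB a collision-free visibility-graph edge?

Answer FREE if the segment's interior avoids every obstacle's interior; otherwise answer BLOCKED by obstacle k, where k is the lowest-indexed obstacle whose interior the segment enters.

FREE

Obstacle 1 [(14,17) (18,13) (24,20) (18,24) (15,23)]:
  edge (14,17)–(18,13): clear
  edge (18,13)–(24,20): clear
  edge (24,20)–(18,24): clear
  edge (18,24)–(15,23): clear
  edge (15,23)–(14,17): clear
  midpoint (17/2,29/2) outside
  → clear
Obstacle 2 [(3,0) (10,1) (7,8)]:
  edge (3,0)–(10,1): clear
  edge (10,1)–(7,8): clear
  edge (7,8)–(3,0): clear
  midpoint (17/2,29/2) outside
  → clear
Obstacle 3 [(13,0) (18,0) (23,8) (19,10) (17,10)]:
  edge (13,0)–(18,0): clear
  edge (18,0)–(23,8): clear
  edge (23,8)–(19,10): clear
  edge (19,10)–(17,10): clear
  edge (17,10)–(13,0): clear
  midpoint (17/2,29/2) outside
  → clear
Obstacle 4 [(0,17) (7,15) (11,14) (4,24) (0,23)]:
  edge (0,17)–(7,15): clear
  edge (7,15)–(11,14): clear
  edge (11,14)–(4,24): clear
  edge (4,24)–(0,23): clear
  edge (0,23)–(0,17): clear
  midpoint (17/2,29/2) outside
  → clear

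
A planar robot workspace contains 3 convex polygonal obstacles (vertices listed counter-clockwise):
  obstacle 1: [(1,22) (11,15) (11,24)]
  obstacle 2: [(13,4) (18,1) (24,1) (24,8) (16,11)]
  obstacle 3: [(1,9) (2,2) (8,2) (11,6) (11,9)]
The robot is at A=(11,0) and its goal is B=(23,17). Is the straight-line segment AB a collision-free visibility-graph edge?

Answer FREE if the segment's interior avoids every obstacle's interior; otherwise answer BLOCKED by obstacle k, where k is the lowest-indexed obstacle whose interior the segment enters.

BLOCKED by obstacle 2

Obstacle 1 [(1,22) (11,15) (11,24)]:
  edge (1,22)–(11,15): clear
  edge (11,15)–(11,24): clear
  edge (11,24)–(1,22): clear
  midpoint (17,17/2) outside
  → clear
Obstacle 2 [(13,4) (18,1) (24,1) (24,8) (16,11)]:
  edge (13,4)–(18,1): crosses AB
  edge (18,1)–(24,1): clear
  edge (24,1)–(24,8): clear
  edge (24,8)–(16,11): crosses AB
  edge (16,11)–(13,4): clear
  → BLOCKED
Obstacle 3 [(1,9) (2,2) (8,2) (11,6) (11,9)]:
  edge (1,9)–(2,2): clear
  edge (2,2)–(8,2): clear
  edge (8,2)–(11,6): clear
  edge (11,6)–(11,9): clear
  edge (11,9)–(1,9): clear
  midpoint (17,17/2) outside
  → clear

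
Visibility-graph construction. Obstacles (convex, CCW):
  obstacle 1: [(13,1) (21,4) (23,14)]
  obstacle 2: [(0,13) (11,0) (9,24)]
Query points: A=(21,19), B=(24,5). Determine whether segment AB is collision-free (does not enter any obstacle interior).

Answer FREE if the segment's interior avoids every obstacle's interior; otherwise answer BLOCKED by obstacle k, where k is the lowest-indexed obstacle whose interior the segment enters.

BLOCKED by obstacle 1

Obstacle 1 [(13,1) (21,4) (23,14)]:
  edge (13,1)–(21,4): clear
  edge (21,4)–(23,14): crosses AB
  edge (23,14)–(13,1): crosses AB
  → BLOCKED
Obstacle 2 [(0,13) (11,0) (9,24)]:
  edge (0,13)–(11,0): clear
  edge (11,0)–(9,24): clear
  edge (9,24)–(0,13): clear
  midpoint (45/2,12) outside
  → clear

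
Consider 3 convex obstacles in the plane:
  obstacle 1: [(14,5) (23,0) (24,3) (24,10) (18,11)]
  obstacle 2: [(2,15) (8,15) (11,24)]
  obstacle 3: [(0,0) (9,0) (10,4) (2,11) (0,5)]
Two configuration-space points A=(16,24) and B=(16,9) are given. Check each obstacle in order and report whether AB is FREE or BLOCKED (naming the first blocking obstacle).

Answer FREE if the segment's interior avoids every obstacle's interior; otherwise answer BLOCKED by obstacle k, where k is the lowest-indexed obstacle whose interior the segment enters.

Obstacle 1 [(14,5) (23,0) (24,3) (24,10) (18,11)]:
  edge (14,5)–(23,0): clear
  edge (23,0)–(24,3): clear
  edge (24,3)–(24,10): clear
  edge (24,10)–(18,11): clear
  edge (18,11)–(14,5): clear
  midpoint (16,33/2) outside
  → clear
Obstacle 2 [(2,15) (8,15) (11,24)]:
  edge (2,15)–(8,15): clear
  edge (8,15)–(11,24): clear
  edge (11,24)–(2,15): clear
  midpoint (16,33/2) outside
  → clear
Obstacle 3 [(0,0) (9,0) (10,4) (2,11) (0,5)]:
  edge (0,0)–(9,0): clear
  edge (9,0)–(10,4): clear
  edge (10,4)–(2,11): clear
  edge (2,11)–(0,5): clear
  edge (0,5)–(0,0): clear
  midpoint (16,33/2) outside
  → clear

FREE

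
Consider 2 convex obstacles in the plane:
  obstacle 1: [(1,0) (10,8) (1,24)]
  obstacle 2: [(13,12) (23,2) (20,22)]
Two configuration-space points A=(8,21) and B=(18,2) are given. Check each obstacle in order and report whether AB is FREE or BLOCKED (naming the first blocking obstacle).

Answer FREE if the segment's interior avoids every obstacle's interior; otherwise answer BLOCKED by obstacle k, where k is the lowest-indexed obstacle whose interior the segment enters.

FREE

Obstacle 1 [(1,0) (10,8) (1,24)]:
  edge (1,0)–(10,8): clear
  edge (10,8)–(1,24): clear
  edge (1,24)–(1,0): clear
  midpoint (13,23/2) outside
  → clear
Obstacle 2 [(13,12) (23,2) (20,22)]:
  edge (13,12)–(23,2): clear
  edge (23,2)–(20,22): clear
  edge (20,22)–(13,12): clear
  midpoint (13,23/2) outside
  → clear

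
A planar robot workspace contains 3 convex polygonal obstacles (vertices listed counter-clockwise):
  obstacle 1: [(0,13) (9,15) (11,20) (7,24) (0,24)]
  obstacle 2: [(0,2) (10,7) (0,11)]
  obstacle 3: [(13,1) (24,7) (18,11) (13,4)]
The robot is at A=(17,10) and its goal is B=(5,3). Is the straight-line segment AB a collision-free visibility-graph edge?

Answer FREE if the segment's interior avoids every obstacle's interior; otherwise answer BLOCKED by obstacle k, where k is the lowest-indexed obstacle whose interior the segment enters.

FREE

Obstacle 1 [(0,13) (9,15) (11,20) (7,24) (0,24)]:
  edge (0,13)–(9,15): clear
  edge (9,15)–(11,20): clear
  edge (11,20)–(7,24): clear
  edge (7,24)–(0,24): clear
  edge (0,24)–(0,13): clear
  midpoint (11,13/2) outside
  → clear
Obstacle 2 [(0,2) (10,7) (0,11)]:
  edge (0,2)–(10,7): clear
  edge (10,7)–(0,11): clear
  edge (0,11)–(0,2): clear
  midpoint (11,13/2) outside
  → clear
Obstacle 3 [(13,1) (24,7) (18,11) (13,4)]:
  edge (13,1)–(24,7): clear
  edge (24,7)–(18,11): clear
  edge (18,11)–(13,4): clear
  edge (13,4)–(13,1): clear
  midpoint (11,13/2) outside
  → clear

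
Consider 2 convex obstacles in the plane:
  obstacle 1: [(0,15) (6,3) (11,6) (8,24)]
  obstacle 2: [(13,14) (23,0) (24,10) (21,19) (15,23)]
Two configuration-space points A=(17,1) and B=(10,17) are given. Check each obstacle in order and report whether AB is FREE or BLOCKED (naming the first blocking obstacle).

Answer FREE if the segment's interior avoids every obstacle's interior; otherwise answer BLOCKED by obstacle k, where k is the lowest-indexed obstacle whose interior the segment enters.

Obstacle 1 [(0,15) (6,3) (11,6) (8,24)]:
  edge (0,15)–(6,3): clear
  edge (6,3)–(11,6): clear
  edge (11,6)–(8,24): clear
  edge (8,24)–(0,15): clear
  midpoint (27/2,9) outside
  → clear
Obstacle 2 [(13,14) (23,0) (24,10) (21,19) (15,23)]:
  edge (13,14)–(23,0): clear
  edge (23,0)–(24,10): clear
  edge (24,10)–(21,19): clear
  edge (21,19)–(15,23): clear
  edge (15,23)–(13,14): clear
  midpoint (27/2,9) outside
  → clear

FREE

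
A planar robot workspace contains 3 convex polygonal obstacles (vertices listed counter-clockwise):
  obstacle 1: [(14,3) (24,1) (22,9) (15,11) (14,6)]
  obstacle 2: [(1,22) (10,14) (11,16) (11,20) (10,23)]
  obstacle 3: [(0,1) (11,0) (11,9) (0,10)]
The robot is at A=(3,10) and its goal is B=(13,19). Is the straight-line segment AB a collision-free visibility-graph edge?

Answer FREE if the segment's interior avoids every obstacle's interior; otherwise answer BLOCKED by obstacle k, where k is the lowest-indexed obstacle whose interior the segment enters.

BLOCKED by obstacle 2

Obstacle 1 [(14,3) (24,1) (22,9) (15,11) (14,6)]:
  edge (14,3)–(24,1): clear
  edge (24,1)–(22,9): clear
  edge (22,9)–(15,11): clear
  edge (15,11)–(14,6): clear
  edge (14,6)–(14,3): clear
  midpoint (8,29/2) outside
  → clear
Obstacle 2 [(1,22) (10,14) (11,16) (11,20) (10,23)]:
  edge (1,22)–(10,14): crosses AB
  edge (10,14)–(11,16): clear
  edge (11,16)–(11,20): crosses AB
  edge (11,20)–(10,23): clear
  edge (10,23)–(1,22): clear
  → BLOCKED
Obstacle 3 [(0,1) (11,0) (11,9) (0,10)]:
  edge (0,1)–(11,0): clear
  edge (11,0)–(11,9): clear
  edge (11,9)–(0,10): clear
  edge (0,10)–(0,1): clear
  midpoint (8,29/2) outside
  → clear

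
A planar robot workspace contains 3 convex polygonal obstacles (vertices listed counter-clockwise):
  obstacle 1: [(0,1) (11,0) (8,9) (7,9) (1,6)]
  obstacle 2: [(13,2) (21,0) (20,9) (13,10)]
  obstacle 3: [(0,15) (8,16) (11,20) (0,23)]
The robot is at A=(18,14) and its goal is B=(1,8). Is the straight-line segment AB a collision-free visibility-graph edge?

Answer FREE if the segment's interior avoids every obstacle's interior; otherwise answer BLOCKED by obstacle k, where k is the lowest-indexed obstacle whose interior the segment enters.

FREE

Obstacle 1 [(0,1) (11,0) (8,9) (7,9) (1,6)]:
  edge (0,1)–(11,0): clear
  edge (11,0)–(8,9): clear
  edge (8,9)–(7,9): clear
  edge (7,9)–(1,6): clear
  edge (1,6)–(0,1): clear
  midpoint (19/2,11) outside
  → clear
Obstacle 2 [(13,2) (21,0) (20,9) (13,10)]:
  edge (13,2)–(21,0): clear
  edge (21,0)–(20,9): clear
  edge (20,9)–(13,10): clear
  edge (13,10)–(13,2): clear
  midpoint (19/2,11) outside
  → clear
Obstacle 3 [(0,15) (8,16) (11,20) (0,23)]:
  edge (0,15)–(8,16): clear
  edge (8,16)–(11,20): clear
  edge (11,20)–(0,23): clear
  edge (0,23)–(0,15): clear
  midpoint (19/2,11) outside
  → clear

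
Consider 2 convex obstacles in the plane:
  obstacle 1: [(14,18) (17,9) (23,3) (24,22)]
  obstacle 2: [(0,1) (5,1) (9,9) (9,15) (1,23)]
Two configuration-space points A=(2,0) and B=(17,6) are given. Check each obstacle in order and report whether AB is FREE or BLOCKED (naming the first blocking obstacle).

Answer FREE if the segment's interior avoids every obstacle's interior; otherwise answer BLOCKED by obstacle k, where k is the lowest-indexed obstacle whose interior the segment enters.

Obstacle 1 [(14,18) (17,9) (23,3) (24,22)]:
  edge (14,18)–(17,9): clear
  edge (17,9)–(23,3): clear
  edge (23,3)–(24,22): clear
  edge (24,22)–(14,18): clear
  midpoint (19/2,3) outside
  → clear
Obstacle 2 [(0,1) (5,1) (9,9) (9,15) (1,23)]:
  edge (0,1)–(5,1): crosses AB
  edge (5,1)–(9,9): crosses AB
  edge (9,9)–(9,15): clear
  edge (9,15)–(1,23): clear
  edge (1,23)–(0,1): clear
  → BLOCKED

BLOCKED by obstacle 2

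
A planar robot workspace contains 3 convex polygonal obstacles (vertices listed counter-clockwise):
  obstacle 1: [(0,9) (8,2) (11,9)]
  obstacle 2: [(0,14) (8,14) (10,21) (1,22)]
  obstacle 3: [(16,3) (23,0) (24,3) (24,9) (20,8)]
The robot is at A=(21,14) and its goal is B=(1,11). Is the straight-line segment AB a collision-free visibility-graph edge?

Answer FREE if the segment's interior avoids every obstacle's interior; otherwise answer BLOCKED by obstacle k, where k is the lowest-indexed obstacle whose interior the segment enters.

FREE

Obstacle 1 [(0,9) (8,2) (11,9)]:
  edge (0,9)–(8,2): clear
  edge (8,2)–(11,9): clear
  edge (11,9)–(0,9): clear
  midpoint (11,25/2) outside
  → clear
Obstacle 2 [(0,14) (8,14) (10,21) (1,22)]:
  edge (0,14)–(8,14): clear
  edge (8,14)–(10,21): clear
  edge (10,21)–(1,22): clear
  edge (1,22)–(0,14): clear
  midpoint (11,25/2) outside
  → clear
Obstacle 3 [(16,3) (23,0) (24,3) (24,9) (20,8)]:
  edge (16,3)–(23,0): clear
  edge (23,0)–(24,3): clear
  edge (24,3)–(24,9): clear
  edge (24,9)–(20,8): clear
  edge (20,8)–(16,3): clear
  midpoint (11,25/2) outside
  → clear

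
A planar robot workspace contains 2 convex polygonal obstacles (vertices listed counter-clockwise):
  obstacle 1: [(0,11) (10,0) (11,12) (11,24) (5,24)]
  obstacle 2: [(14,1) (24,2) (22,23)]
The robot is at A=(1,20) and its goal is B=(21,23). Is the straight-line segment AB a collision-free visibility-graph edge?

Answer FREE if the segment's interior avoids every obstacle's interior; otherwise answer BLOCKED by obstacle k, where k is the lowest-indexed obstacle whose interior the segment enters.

BLOCKED by obstacle 1

Obstacle 1 [(0,11) (10,0) (11,12) (11,24) (5,24)]:
  edge (0,11)–(10,0): clear
  edge (10,0)–(11,12): clear
  edge (11,12)–(11,24): crosses AB
  edge (11,24)–(5,24): clear
  edge (5,24)–(0,11): crosses AB
  → BLOCKED
Obstacle 2 [(14,1) (24,2) (22,23)]:
  edge (14,1)–(24,2): clear
  edge (24,2)–(22,23): clear
  edge (22,23)–(14,1): clear
  midpoint (11,43/2) outside
  → clear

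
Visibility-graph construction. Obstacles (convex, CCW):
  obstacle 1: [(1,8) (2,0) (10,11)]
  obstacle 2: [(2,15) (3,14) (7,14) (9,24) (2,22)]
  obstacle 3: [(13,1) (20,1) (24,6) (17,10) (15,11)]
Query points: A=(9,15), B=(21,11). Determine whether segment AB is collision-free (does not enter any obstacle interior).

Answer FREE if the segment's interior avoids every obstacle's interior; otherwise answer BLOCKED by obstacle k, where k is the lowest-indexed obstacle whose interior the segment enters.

FREE

Obstacle 1 [(1,8) (2,0) (10,11)]:
  edge (1,8)–(2,0): clear
  edge (2,0)–(10,11): clear
  edge (10,11)–(1,8): clear
  midpoint (15,13) outside
  → clear
Obstacle 2 [(2,15) (3,14) (7,14) (9,24) (2,22)]:
  edge (2,15)–(3,14): clear
  edge (3,14)–(7,14): clear
  edge (7,14)–(9,24): clear
  edge (9,24)–(2,22): clear
  edge (2,22)–(2,15): clear
  midpoint (15,13) outside
  → clear
Obstacle 3 [(13,1) (20,1) (24,6) (17,10) (15,11)]:
  edge (13,1)–(20,1): clear
  edge (20,1)–(24,6): clear
  edge (24,6)–(17,10): clear
  edge (17,10)–(15,11): clear
  edge (15,11)–(13,1): clear
  midpoint (15,13) outside
  → clear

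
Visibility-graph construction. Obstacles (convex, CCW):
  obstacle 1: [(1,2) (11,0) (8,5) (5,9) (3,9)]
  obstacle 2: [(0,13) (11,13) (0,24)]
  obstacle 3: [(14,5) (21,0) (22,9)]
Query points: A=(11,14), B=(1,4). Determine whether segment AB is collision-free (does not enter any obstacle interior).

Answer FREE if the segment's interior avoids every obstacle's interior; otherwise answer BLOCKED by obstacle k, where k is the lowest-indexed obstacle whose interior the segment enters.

BLOCKED by obstacle 1

Obstacle 1 [(1,2) (11,0) (8,5) (5,9) (3,9)]:
  edge (1,2)–(11,0): clear
  edge (11,0)–(8,5): clear
  edge (8,5)–(5,9): crosses AB
  edge (5,9)–(3,9): clear
  edge (3,9)–(1,2): crosses AB
  → BLOCKED
Obstacle 2 [(0,13) (11,13) (0,24)]:
  edge (0,13)–(11,13): crosses AB
  edge (11,13)–(0,24): crosses AB
  edge (0,24)–(0,13): clear
  → BLOCKED
Obstacle 3 [(14,5) (21,0) (22,9)]:
  edge (14,5)–(21,0): clear
  edge (21,0)–(22,9): clear
  edge (22,9)–(14,5): clear
  midpoint (6,9) outside
  → clear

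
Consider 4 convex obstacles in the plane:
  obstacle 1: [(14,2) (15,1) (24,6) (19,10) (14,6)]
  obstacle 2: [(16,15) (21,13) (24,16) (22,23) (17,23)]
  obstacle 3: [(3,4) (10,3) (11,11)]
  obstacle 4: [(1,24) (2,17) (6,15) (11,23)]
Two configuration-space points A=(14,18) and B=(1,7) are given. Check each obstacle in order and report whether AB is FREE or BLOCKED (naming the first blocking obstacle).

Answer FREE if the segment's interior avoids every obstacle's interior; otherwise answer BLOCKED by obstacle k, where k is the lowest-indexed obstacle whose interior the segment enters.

FREE

Obstacle 1 [(14,2) (15,1) (24,6) (19,10) (14,6)]:
  edge (14,2)–(15,1): clear
  edge (15,1)–(24,6): clear
  edge (24,6)–(19,10): clear
  edge (19,10)–(14,6): clear
  edge (14,6)–(14,2): clear
  midpoint (15/2,25/2) outside
  → clear
Obstacle 2 [(16,15) (21,13) (24,16) (22,23) (17,23)]:
  edge (16,15)–(21,13): clear
  edge (21,13)–(24,16): clear
  edge (24,16)–(22,23): clear
  edge (22,23)–(17,23): clear
  edge (17,23)–(16,15): clear
  midpoint (15/2,25/2) outside
  → clear
Obstacle 3 [(3,4) (10,3) (11,11)]:
  edge (3,4)–(10,3): clear
  edge (10,3)–(11,11): clear
  edge (11,11)–(3,4): clear
  midpoint (15/2,25/2) outside
  → clear
Obstacle 4 [(1,24) (2,17) (6,15) (11,23)]:
  edge (1,24)–(2,17): clear
  edge (2,17)–(6,15): clear
  edge (6,15)–(11,23): clear
  edge (11,23)–(1,24): clear
  midpoint (15/2,25/2) outside
  → clear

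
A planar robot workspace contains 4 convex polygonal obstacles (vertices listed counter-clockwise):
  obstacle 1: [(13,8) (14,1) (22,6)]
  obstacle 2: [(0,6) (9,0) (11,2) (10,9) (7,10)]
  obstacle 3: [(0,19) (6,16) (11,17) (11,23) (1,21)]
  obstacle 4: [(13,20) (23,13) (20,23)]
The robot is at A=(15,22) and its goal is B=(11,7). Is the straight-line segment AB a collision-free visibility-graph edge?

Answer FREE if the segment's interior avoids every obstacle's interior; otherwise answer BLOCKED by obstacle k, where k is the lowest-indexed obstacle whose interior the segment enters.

Obstacle 1 [(13,8) (14,1) (22,6)]:
  edge (13,8)–(14,1): clear
  edge (14,1)–(22,6): clear
  edge (22,6)–(13,8): clear
  midpoint (13,29/2) outside
  → clear
Obstacle 2 [(0,6) (9,0) (11,2) (10,9) (7,10)]:
  edge (0,6)–(9,0): clear
  edge (9,0)–(11,2): clear
  edge (11,2)–(10,9): clear
  edge (10,9)–(7,10): clear
  edge (7,10)–(0,6): clear
  midpoint (13,29/2) outside
  → clear
Obstacle 3 [(0,19) (6,16) (11,17) (11,23) (1,21)]:
  edge (0,19)–(6,16): clear
  edge (6,16)–(11,17): clear
  edge (11,17)–(11,23): clear
  edge (11,23)–(1,21): clear
  edge (1,21)–(0,19): clear
  midpoint (13,29/2) outside
  → clear
Obstacle 4 [(13,20) (23,13) (20,23)]:
  edge (13,20)–(23,13): crosses AB
  edge (23,13)–(20,23): clear
  edge (20,23)–(13,20): crosses AB
  → BLOCKED

BLOCKED by obstacle 4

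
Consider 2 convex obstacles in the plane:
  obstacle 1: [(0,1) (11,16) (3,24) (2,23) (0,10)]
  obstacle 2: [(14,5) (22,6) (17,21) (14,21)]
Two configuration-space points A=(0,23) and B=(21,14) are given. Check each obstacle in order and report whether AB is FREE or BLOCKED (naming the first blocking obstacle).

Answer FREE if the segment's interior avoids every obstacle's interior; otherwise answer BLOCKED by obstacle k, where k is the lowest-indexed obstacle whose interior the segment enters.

BLOCKED by obstacle 1

Obstacle 1 [(0,1) (11,16) (3,24) (2,23) (0,10)]:
  edge (0,1)–(11,16): clear
  edge (11,16)–(3,24): crosses AB
  edge (3,24)–(2,23): clear
  edge (2,23)–(0,10): crosses AB
  edge (0,10)–(0,1): clear
  → BLOCKED
Obstacle 2 [(14,5) (22,6) (17,21) (14,21)]:
  edge (14,5)–(22,6): clear
  edge (22,6)–(17,21): crosses AB
  edge (17,21)–(14,21): clear
  edge (14,21)–(14,5): crosses AB
  → BLOCKED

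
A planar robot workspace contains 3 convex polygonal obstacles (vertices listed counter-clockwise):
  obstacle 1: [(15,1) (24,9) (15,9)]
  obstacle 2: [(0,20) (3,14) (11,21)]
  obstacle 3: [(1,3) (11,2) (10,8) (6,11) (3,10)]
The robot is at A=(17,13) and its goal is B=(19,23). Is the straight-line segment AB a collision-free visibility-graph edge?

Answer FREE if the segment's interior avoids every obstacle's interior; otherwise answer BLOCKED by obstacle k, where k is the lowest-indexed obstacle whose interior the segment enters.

Obstacle 1 [(15,1) (24,9) (15,9)]:
  edge (15,1)–(24,9): clear
  edge (24,9)–(15,9): clear
  edge (15,9)–(15,1): clear
  midpoint (18,18) outside
  → clear
Obstacle 2 [(0,20) (3,14) (11,21)]:
  edge (0,20)–(3,14): clear
  edge (3,14)–(11,21): clear
  edge (11,21)–(0,20): clear
  midpoint (18,18) outside
  → clear
Obstacle 3 [(1,3) (11,2) (10,8) (6,11) (3,10)]:
  edge (1,3)–(11,2): clear
  edge (11,2)–(10,8): clear
  edge (10,8)–(6,11): clear
  edge (6,11)–(3,10): clear
  edge (3,10)–(1,3): clear
  midpoint (18,18) outside
  → clear

FREE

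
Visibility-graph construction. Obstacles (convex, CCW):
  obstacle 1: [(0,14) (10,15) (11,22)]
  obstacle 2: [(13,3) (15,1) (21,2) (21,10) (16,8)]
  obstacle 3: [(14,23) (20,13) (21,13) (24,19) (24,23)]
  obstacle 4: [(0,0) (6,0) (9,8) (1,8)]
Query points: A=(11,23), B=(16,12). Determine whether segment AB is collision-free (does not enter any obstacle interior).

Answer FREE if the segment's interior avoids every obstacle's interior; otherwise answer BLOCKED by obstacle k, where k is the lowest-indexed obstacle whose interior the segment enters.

FREE

Obstacle 1 [(0,14) (10,15) (11,22)]:
  edge (0,14)–(10,15): clear
  edge (10,15)–(11,22): clear
  edge (11,22)–(0,14): clear
  midpoint (27/2,35/2) outside
  → clear
Obstacle 2 [(13,3) (15,1) (21,2) (21,10) (16,8)]:
  edge (13,3)–(15,1): clear
  edge (15,1)–(21,2): clear
  edge (21,2)–(21,10): clear
  edge (21,10)–(16,8): clear
  edge (16,8)–(13,3): clear
  midpoint (27/2,35/2) outside
  → clear
Obstacle 3 [(14,23) (20,13) (21,13) (24,19) (24,23)]:
  edge (14,23)–(20,13): clear
  edge (20,13)–(21,13): clear
  edge (21,13)–(24,19): clear
  edge (24,19)–(24,23): clear
  edge (24,23)–(14,23): clear
  midpoint (27/2,35/2) outside
  → clear
Obstacle 4 [(0,0) (6,0) (9,8) (1,8)]:
  edge (0,0)–(6,0): clear
  edge (6,0)–(9,8): clear
  edge (9,8)–(1,8): clear
  edge (1,8)–(0,0): clear
  midpoint (27/2,35/2) outside
  → clear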